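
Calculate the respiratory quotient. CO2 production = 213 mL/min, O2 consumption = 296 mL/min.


RQ = VCO2 / VO2
RQ = 213 / 296
RQ = 0.7196


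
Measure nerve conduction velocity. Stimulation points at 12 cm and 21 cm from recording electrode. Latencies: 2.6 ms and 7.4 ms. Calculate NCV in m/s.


Distance = (21 - 12) / 100 = 0.09 m
dt = (7.4 - 2.6) / 1000 = 0.0048 s
NCV = dist / dt = 18.75 m/s


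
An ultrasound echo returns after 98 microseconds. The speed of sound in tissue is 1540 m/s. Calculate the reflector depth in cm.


depth = c * t / 2
t = 98 us = 9.8000e-05 s
depth = 1540 * 9.8000e-05 / 2
depth = 0.07546 m = 7.546 cm


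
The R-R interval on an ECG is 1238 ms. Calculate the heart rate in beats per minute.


HR = 60 / RR_interval(s)
RR = 1238 ms = 1.238 s
HR = 60 / 1.238 = 48.47 bpm


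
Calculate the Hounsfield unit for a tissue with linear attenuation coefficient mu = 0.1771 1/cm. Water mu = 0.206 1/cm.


HU = ((mu_tissue - mu_water) / mu_water) * 1000
HU = ((0.1771 - 0.206) / 0.206) * 1000
HU = -140.3


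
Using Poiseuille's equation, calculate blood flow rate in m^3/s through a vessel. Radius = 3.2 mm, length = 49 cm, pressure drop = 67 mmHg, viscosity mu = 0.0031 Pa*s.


Q = pi*r^4*dP / (8*mu*L)
r = 0.0032 m, L = 0.49 m
dP = 67 mmHg = 8932.574 Pa
Q = 2.4215e-04 m^3/s


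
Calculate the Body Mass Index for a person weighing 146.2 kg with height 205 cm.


BMI = weight / height^2
height = 205 cm = 2.05 m
BMI = 146.2 / 2.05^2
BMI = 34.79 kg/m^2


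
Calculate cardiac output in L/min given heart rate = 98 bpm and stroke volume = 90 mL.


CO = HR * SV
CO = 98 * 90 / 1000
CO = 8.82 L/min


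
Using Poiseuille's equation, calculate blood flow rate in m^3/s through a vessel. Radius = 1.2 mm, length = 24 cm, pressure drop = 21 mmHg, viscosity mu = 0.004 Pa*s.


Q = pi*r^4*dP / (8*mu*L)
r = 0.0012 m, L = 0.24 m
dP = 21 mmHg = 2799.762 Pa
Q = 2.3748e-06 m^3/s


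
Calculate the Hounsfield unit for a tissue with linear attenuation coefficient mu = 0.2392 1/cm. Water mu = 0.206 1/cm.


HU = ((mu_tissue - mu_water) / mu_water) * 1000
HU = ((0.2392 - 0.206) / 0.206) * 1000
HU = 161.2


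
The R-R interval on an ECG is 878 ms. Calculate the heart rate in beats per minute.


HR = 60 / RR_interval(s)
RR = 878 ms = 0.878 s
HR = 60 / 0.878 = 68.34 bpm


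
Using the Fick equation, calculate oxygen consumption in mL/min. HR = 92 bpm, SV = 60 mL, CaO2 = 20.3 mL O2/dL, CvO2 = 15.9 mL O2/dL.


CO = HR*SV = 92*60/1000 = 5.52 L/min
a-v O2 diff = 20.3 - 15.9 = 4.4 mL/dL
VO2 = CO * (CaO2-CvO2) * 10 dL/L
VO2 = 5.52 * 4.4 * 10
VO2 = 242.9 mL/min


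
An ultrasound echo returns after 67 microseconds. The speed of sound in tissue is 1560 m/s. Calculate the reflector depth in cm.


depth = c * t / 2
t = 67 us = 6.7000e-05 s
depth = 1560 * 6.7000e-05 / 2
depth = 0.05226 m = 5.226 cm


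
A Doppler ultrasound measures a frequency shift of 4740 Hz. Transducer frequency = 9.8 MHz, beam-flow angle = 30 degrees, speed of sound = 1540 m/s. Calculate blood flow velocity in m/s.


v = fd * c / (2 * f0 * cos(theta))
v = 4740 * 1540 / (2 * 9.8000e+06 * cos(30))
v = 0.43 m/s


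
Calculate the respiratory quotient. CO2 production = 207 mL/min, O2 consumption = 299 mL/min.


RQ = VCO2 / VO2
RQ = 207 / 299
RQ = 0.6923


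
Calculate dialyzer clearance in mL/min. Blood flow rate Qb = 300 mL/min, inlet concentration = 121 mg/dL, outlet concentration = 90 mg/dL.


K = Qb * (Cb_in - Cb_out) / Cb_in
K = 300 * (121 - 90) / 121
K = 76.86 mL/min


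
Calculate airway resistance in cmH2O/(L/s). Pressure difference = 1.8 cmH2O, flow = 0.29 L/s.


R = dP / flow
R = 1.8 / 0.29
R = 6.207 cmH2O/(L/s)


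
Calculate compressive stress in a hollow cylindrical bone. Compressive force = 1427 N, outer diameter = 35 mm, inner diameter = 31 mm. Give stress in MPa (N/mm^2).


A = pi*(r_o^2 - r_i^2)
r_o = 17.5 mm, r_i = 15.5 mm
A = 207.345 mm^2
sigma = F/A = 1427 / 207.345
sigma = 6.882 MPa


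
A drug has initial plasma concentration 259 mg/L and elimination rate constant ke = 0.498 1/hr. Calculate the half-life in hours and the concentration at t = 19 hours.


t_half = ln(2) / ke = 0.693147 / 0.498 = 1.392 hr
C(t) = C0 * exp(-ke*t) = 259 * exp(-0.498*19)
C(19) = 0.02014 mg/L


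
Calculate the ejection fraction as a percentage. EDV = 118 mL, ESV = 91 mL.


SV = EDV - ESV = 118 - 91 = 27 mL
EF = SV/EDV * 100 = 27/118 * 100
EF = 22.88%


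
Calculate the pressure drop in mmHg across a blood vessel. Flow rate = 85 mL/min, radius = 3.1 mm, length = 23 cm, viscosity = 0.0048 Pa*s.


dP = 8*mu*L*Q / (pi*r^4)
Q = 85 mL/min = 1.41667e-06 m^3/s
dP = 43.1252 Pa = 43.1252 / 133.322 mmHg = 0.3235 mmHg


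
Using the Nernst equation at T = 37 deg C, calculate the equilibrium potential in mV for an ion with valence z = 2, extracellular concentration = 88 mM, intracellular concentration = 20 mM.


E = (RT/(zF)) * ln(C_out/C_in)
T = 37 + 273.15 = 310.15 K
E = (8.314 * 310.15 / (2 * 96485)) * ln(88/20)
E = 19.8 mV


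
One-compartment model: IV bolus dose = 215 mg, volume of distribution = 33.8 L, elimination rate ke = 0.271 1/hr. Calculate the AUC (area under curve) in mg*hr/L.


C0 = Dose/Vd = 215/33.8 = 6.36095 mg/L
AUC = C0/ke = 6.36095/0.271
AUC = 23.47 mg*hr/L


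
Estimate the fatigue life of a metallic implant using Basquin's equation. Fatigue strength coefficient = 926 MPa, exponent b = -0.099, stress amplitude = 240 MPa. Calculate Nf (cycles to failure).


sigma_a = sigma_f' * (2Nf)^b
2Nf = (sigma_a/sigma_f')^(1/b)
2Nf = (240/926)^(1/-0.099)
2Nf = 837972.46
Nf = 4.19e+05


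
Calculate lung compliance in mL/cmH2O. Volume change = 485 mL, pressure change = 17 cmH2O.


C = dV / dP
C = 485 / 17
C = 28.53 mL/cmH2O


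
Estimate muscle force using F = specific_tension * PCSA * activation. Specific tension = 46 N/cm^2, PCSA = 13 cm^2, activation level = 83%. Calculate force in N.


F = sigma * PCSA * activation
F = 46 * 13 * 0.83
F = 496.3 N


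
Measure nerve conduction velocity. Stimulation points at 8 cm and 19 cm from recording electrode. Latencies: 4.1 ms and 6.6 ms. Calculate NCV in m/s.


Distance = (19 - 8) / 100 = 0.11 m
dt = (6.6 - 4.1) / 1000 = 0.0025 s
NCV = dist / dt = 44 m/s


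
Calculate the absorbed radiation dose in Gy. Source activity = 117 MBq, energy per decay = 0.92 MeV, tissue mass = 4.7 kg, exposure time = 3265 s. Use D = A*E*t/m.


A = 117 MBq = 1.1700e+08 Bq
E = 0.92 MeV = 1.47384e-13 J
D = A*E*t/m = 1.1700e+08*1.47384e-13*3265/4.7
D = 0.01198 Gy


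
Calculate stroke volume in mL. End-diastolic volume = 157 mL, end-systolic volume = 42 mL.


SV = EDV - ESV
SV = 157 - 42
SV = 115 mL


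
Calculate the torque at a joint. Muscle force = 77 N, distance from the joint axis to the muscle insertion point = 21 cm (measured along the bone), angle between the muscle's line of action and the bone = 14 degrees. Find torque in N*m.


Torque = F * d * sin(theta)   (moment arm = d*sin(theta))
d = 21 cm = 0.21 m
Torque = 77 * 0.21 * sin(14)
Torque = 3.912 N*m


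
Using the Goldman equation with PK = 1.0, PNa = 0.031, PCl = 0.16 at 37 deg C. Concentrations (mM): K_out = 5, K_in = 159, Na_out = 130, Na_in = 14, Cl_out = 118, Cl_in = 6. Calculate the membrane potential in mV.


Vm = (RT/F)*ln((PK*Ko + PNa*Nao + PCl*Cli)/(PK*Ki + PNa*Nai + PCl*Clo))
Numer = 9.99, Denom = 178.314
Vm = -77.02 mV


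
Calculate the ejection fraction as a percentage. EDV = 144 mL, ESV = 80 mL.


SV = EDV - ESV = 144 - 80 = 64 mL
EF = SV/EDV * 100 = 64/144 * 100
EF = 44.44%


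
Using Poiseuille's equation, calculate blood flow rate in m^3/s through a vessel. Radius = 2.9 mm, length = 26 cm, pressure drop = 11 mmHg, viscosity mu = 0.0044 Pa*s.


Q = pi*r^4*dP / (8*mu*L)
r = 0.0029 m, L = 0.26 m
dP = 11 mmHg = 1466.542 Pa
Q = 3.5606e-05 m^3/s


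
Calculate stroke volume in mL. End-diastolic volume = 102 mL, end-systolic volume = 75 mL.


SV = EDV - ESV
SV = 102 - 75
SV = 27 mL


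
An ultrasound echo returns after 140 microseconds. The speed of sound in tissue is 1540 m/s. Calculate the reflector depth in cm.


depth = c * t / 2
t = 140 us = 1.4000e-04 s
depth = 1540 * 1.4000e-04 / 2
depth = 0.1078 m = 10.78 cm


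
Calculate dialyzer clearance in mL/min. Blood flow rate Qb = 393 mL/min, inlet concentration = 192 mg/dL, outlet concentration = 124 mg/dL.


K = Qb * (Cb_in - Cb_out) / Cb_in
K = 393 * (192 - 124) / 192
K = 139.2 mL/min


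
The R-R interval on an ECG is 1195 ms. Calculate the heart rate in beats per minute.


HR = 60 / RR_interval(s)
RR = 1195 ms = 1.195 s
HR = 60 / 1.195 = 50.21 bpm


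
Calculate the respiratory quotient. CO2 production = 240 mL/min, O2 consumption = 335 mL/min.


RQ = VCO2 / VO2
RQ = 240 / 335
RQ = 0.7164


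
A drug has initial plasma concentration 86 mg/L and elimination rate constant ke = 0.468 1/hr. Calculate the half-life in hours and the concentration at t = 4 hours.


t_half = ln(2) / ke = 0.693147 / 0.468 = 1.481 hr
C(t) = C0 * exp(-ke*t) = 86 * exp(-0.468*4)
C(4) = 13.23 mg/L


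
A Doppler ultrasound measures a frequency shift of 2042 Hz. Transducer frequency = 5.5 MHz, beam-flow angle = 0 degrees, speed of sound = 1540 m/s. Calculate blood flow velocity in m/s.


v = fd * c / (2 * f0 * cos(theta))
v = 2042 * 1540 / (2 * 5.5000e+06 * cos(0))
v = 0.2859 m/s


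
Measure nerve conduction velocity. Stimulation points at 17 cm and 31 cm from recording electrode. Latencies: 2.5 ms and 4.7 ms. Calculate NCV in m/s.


Distance = (31 - 17) / 100 = 0.14 m
dt = (4.7 - 2.5) / 1000 = 0.0022 s
NCV = dist / dt = 63.64 m/s


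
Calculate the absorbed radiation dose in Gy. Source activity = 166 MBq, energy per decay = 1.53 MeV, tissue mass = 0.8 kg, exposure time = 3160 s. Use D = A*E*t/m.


A = 166 MBq = 1.6600e+08 Bq
E = 1.53 MeV = 2.45106e-13 J
D = A*E*t/m = 1.6600e+08*2.45106e-13*3160/0.8
D = 0.1607 Gy


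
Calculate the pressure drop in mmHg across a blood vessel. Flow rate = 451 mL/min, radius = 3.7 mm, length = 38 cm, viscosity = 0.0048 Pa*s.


dP = 8*mu*L*Q / (pi*r^4)
Q = 451 mL/min = 7.51667e-06 m^3/s
dP = 186.287 Pa = 186.287 / 133.322 mmHg = 1.397 mmHg


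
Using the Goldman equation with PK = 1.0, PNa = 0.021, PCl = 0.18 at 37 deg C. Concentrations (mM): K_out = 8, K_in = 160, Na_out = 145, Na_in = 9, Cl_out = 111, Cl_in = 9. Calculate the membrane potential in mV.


Vm = (RT/F)*ln((PK*Ko + PNa*Nao + PCl*Cli)/(PK*Ki + PNa*Nai + PCl*Clo))
Numer = 12.665, Denom = 180.169
Vm = -70.96 mV


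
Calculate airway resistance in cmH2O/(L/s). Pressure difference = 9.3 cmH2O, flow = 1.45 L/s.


R = dP / flow
R = 9.3 / 1.45
R = 6.414 cmH2O/(L/s)


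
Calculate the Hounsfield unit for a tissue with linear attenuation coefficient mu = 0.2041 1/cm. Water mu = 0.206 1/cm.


HU = ((mu_tissue - mu_water) / mu_water) * 1000
HU = ((0.2041 - 0.206) / 0.206) * 1000
HU = -9.223


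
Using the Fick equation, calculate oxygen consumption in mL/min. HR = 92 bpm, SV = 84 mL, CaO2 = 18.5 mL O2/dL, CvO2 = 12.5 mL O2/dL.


CO = HR*SV = 92*84/1000 = 7.728 L/min
a-v O2 diff = 18.5 - 12.5 = 6 mL/dL
VO2 = CO * (CaO2-CvO2) * 10 dL/L
VO2 = 7.728 * 6 * 10
VO2 = 463.7 mL/min


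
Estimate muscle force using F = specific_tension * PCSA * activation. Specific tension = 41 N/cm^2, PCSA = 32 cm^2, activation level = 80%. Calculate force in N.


F = sigma * PCSA * activation
F = 41 * 32 * 0.8
F = 1050 N


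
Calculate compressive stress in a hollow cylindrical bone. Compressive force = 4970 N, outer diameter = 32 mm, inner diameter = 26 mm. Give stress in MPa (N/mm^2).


A = pi*(r_o^2 - r_i^2)
r_o = 16 mm, r_i = 13 mm
A = 273.319 mm^2
sigma = F/A = 4970 / 273.319
sigma = 18.18 MPa


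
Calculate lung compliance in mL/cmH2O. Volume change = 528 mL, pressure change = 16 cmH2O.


C = dV / dP
C = 528 / 16
C = 33 mL/cmH2O


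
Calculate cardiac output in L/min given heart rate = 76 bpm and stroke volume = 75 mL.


CO = HR * SV
CO = 76 * 75 / 1000
CO = 5.7 L/min


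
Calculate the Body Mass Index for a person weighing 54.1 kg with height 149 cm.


BMI = weight / height^2
height = 149 cm = 1.49 m
BMI = 54.1 / 1.49^2
BMI = 24.37 kg/m^2


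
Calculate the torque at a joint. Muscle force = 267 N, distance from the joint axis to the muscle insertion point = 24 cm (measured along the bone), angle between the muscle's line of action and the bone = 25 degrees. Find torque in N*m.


Torque = F * d * sin(theta)   (moment arm = d*sin(theta))
d = 24 cm = 0.24 m
Torque = 267 * 0.24 * sin(25)
Torque = 27.08 N*m


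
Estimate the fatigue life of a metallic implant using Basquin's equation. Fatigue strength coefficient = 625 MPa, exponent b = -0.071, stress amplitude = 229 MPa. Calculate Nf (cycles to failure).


sigma_a = sigma_f' * (2Nf)^b
2Nf = (sigma_a/sigma_f')^(1/b)
2Nf = (229/625)^(1/-0.071)
2Nf = 1385071.9
Nf = 6.925e+05


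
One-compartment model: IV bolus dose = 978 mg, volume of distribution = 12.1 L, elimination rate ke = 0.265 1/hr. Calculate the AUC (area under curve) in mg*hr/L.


C0 = Dose/Vd = 978/12.1 = 80.8264 mg/L
AUC = C0/ke = 80.8264/0.265
AUC = 305 mg*hr/L


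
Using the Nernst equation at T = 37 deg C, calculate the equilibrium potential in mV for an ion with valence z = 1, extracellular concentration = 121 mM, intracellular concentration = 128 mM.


E = (RT/(zF)) * ln(C_out/C_in)
T = 37 + 273.15 = 310.15 K
E = (8.314 * 310.15 / (1 * 96485)) * ln(121/128)
E = -1.503 mV


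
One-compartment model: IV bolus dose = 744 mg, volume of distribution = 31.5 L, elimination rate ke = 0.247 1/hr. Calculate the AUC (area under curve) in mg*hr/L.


C0 = Dose/Vd = 744/31.5 = 23.619 mg/L
AUC = C0/ke = 23.619/0.247
AUC = 95.62 mg*hr/L


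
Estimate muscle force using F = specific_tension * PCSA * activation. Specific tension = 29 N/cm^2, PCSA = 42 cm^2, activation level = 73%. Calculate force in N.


F = sigma * PCSA * activation
F = 29 * 42 * 0.73
F = 889.1 N


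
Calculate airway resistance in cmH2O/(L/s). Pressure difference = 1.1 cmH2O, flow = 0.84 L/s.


R = dP / flow
R = 1.1 / 0.84
R = 1.31 cmH2O/(L/s)


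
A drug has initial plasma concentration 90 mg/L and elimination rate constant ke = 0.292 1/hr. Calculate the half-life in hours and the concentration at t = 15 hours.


t_half = ln(2) / ke = 0.693147 / 0.292 = 2.374 hr
C(t) = C0 * exp(-ke*t) = 90 * exp(-0.292*15)
C(15) = 1.127 mg/L


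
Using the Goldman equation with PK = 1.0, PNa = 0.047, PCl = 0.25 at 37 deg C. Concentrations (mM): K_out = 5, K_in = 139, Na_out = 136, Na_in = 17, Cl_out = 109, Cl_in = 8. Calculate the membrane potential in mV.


Vm = (RT/F)*ln((PK*Ko + PNa*Nao + PCl*Cli)/(PK*Ki + PNa*Nai + PCl*Clo))
Numer = 13.392, Denom = 167.049
Vm = -67.44 mV


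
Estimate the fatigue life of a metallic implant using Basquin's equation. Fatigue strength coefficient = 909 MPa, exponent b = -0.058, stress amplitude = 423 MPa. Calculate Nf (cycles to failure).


sigma_a = sigma_f' * (2Nf)^b
2Nf = (sigma_a/sigma_f')^(1/b)
2Nf = (423/909)^(1/-0.058)
2Nf = 534554.08
Nf = 2.673e+05


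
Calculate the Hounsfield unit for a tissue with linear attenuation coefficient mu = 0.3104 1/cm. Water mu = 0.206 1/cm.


HU = ((mu_tissue - mu_water) / mu_water) * 1000
HU = ((0.3104 - 0.206) / 0.206) * 1000
HU = 506.8


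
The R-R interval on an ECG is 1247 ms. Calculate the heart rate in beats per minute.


HR = 60 / RR_interval(s)
RR = 1247 ms = 1.247 s
HR = 60 / 1.247 = 48.12 bpm


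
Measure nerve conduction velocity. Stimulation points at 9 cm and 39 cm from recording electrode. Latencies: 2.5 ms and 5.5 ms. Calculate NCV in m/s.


Distance = (39 - 9) / 100 = 0.3 m
dt = (5.5 - 2.5) / 1000 = 0.003 s
NCV = dist / dt = 100 m/s


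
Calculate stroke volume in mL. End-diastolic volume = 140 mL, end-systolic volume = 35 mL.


SV = EDV - ESV
SV = 140 - 35
SV = 105 mL


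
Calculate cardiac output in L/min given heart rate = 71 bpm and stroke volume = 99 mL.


CO = HR * SV
CO = 71 * 99 / 1000
CO = 7.029 L/min


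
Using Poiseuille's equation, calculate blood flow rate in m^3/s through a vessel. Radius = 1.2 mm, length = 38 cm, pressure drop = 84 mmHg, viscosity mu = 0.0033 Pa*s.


Q = pi*r^4*dP / (8*mu*L)
r = 0.0012 m, L = 0.38 m
dP = 84 mmHg = 11199.048 Pa
Q = 7.2722e-06 m^3/s


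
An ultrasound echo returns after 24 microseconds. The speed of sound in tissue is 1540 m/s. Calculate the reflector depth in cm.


depth = c * t / 2
t = 24 us = 2.4000e-05 s
depth = 1540 * 2.4000e-05 / 2
depth = 0.01848 m = 1.848 cm


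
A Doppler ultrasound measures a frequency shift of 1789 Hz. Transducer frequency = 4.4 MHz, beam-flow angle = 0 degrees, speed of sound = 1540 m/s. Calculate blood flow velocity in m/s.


v = fd * c / (2 * f0 * cos(theta))
v = 1789 * 1540 / (2 * 4.4000e+06 * cos(0))
v = 0.3131 m/s


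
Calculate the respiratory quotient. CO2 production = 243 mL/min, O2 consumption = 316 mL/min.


RQ = VCO2 / VO2
RQ = 243 / 316
RQ = 0.769


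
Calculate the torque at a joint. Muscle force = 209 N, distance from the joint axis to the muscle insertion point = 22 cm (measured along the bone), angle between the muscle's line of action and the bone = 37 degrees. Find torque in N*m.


Torque = F * d * sin(theta)   (moment arm = d*sin(theta))
d = 22 cm = 0.22 m
Torque = 209 * 0.22 * sin(37)
Torque = 27.67 N*m


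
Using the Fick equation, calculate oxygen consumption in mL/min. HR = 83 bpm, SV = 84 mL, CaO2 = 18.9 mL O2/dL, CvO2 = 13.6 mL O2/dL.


CO = HR*SV = 83*84/1000 = 6.972 L/min
a-v O2 diff = 18.9 - 13.6 = 5.3 mL/dL
VO2 = CO * (CaO2-CvO2) * 10 dL/L
VO2 = 6.972 * 5.3 * 10
VO2 = 369.5 mL/min


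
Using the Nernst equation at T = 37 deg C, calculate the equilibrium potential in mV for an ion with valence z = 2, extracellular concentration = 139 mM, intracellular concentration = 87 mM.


E = (RT/(zF)) * ln(C_out/C_in)
T = 37 + 273.15 = 310.15 K
E = (8.314 * 310.15 / (2 * 96485)) * ln(139/87)
E = 6.261 mV


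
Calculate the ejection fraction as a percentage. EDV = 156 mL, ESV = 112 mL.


SV = EDV - ESV = 156 - 112 = 44 mL
EF = SV/EDV * 100 = 44/156 * 100
EF = 28.21%


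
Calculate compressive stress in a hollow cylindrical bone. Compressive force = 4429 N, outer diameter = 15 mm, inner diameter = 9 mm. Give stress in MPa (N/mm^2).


A = pi*(r_o^2 - r_i^2)
r_o = 7.5 mm, r_i = 4.5 mm
A = 113.097 mm^2
sigma = F/A = 4429 / 113.097
sigma = 39.16 MPa


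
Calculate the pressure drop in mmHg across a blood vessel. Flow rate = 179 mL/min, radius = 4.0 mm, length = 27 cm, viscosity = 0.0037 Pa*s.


dP = 8*mu*L*Q / (pi*r^4)
Q = 179 mL/min = 2.98333e-06 m^3/s
dP = 29.6461 Pa = 29.6461 / 133.322 mmHg = 0.2224 mmHg


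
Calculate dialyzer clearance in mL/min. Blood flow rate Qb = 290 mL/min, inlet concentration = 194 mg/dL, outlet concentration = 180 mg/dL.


K = Qb * (Cb_in - Cb_out) / Cb_in
K = 290 * (194 - 180) / 194
K = 20.93 mL/min


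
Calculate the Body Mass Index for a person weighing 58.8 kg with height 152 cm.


BMI = weight / height^2
height = 152 cm = 1.52 m
BMI = 58.8 / 1.52^2
BMI = 25.45 kg/m^2


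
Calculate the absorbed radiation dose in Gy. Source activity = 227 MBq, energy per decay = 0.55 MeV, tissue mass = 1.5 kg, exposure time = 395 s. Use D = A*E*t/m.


A = 227 MBq = 2.2700e+08 Bq
E = 0.55 MeV = 8.811e-14 J
D = A*E*t/m = 2.2700e+08*8.811e-14*395/1.5
D = 0.005267 Gy


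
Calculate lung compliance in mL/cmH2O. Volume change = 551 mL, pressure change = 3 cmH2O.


C = dV / dP
C = 551 / 3
C = 183.7 mL/cmH2O


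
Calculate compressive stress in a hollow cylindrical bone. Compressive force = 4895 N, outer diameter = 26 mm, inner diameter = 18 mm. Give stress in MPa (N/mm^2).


A = pi*(r_o^2 - r_i^2)
r_o = 13 mm, r_i = 9 mm
A = 276.46 mm^2
sigma = F/A = 4895 / 276.46
sigma = 17.71 MPa


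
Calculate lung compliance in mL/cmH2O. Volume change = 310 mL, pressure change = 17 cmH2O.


C = dV / dP
C = 310 / 17
C = 18.24 mL/cmH2O


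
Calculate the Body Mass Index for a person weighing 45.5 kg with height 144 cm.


BMI = weight / height^2
height = 144 cm = 1.44 m
BMI = 45.5 / 1.44^2
BMI = 21.94 kg/m^2


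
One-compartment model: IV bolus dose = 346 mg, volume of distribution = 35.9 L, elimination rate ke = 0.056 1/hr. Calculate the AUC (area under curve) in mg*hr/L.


C0 = Dose/Vd = 346/35.9 = 9.63788 mg/L
AUC = C0/ke = 9.63788/0.056
AUC = 172.1 mg*hr/L


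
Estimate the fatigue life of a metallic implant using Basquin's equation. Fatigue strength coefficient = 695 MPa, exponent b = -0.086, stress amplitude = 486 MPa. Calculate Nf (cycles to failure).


sigma_a = sigma_f' * (2Nf)^b
2Nf = (sigma_a/sigma_f')^(1/b)
2Nf = (486/695)^(1/-0.086)
2Nf = 64.029236
Nf = 32.01


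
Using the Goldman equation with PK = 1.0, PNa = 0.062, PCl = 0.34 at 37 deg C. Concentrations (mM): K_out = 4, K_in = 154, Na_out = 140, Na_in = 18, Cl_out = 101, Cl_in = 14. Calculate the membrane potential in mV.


Vm = (RT/F)*ln((PK*Ko + PNa*Nao + PCl*Cli)/(PK*Ki + PNa*Nai + PCl*Clo))
Numer = 17.44, Denom = 189.456
Vm = -63.75 mV


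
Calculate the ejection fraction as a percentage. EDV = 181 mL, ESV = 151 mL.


SV = EDV - ESV = 181 - 151 = 30 mL
EF = SV/EDV * 100 = 30/181 * 100
EF = 16.57%


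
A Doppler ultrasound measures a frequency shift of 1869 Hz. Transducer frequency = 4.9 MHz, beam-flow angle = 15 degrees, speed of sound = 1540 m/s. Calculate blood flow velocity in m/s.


v = fd * c / (2 * f0 * cos(theta))
v = 1869 * 1540 / (2 * 4.9000e+06 * cos(15))
v = 0.3041 m/s


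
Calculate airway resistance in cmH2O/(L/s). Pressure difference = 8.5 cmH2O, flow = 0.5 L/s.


R = dP / flow
R = 8.5 / 0.5
R = 17 cmH2O/(L/s)


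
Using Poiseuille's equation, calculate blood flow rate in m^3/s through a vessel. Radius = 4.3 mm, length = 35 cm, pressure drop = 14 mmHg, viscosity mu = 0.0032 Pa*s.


Q = pi*r^4*dP / (8*mu*L)
r = 0.0043 m, L = 0.35 m
dP = 14 mmHg = 1866.508 Pa
Q = 2.2374e-04 m^3/s


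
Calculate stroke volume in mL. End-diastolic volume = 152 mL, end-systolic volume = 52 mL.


SV = EDV - ESV
SV = 152 - 52
SV = 100 mL


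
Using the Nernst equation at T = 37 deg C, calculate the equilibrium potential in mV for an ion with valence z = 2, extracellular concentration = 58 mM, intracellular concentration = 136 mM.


E = (RT/(zF)) * ln(C_out/C_in)
T = 37 + 273.15 = 310.15 K
E = (8.314 * 310.15 / (2 * 96485)) * ln(58/136)
E = -11.39 mV


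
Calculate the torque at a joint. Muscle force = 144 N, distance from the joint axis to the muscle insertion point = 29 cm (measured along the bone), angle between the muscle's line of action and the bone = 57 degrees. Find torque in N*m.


Torque = F * d * sin(theta)   (moment arm = d*sin(theta))
d = 29 cm = 0.29 m
Torque = 144 * 0.29 * sin(57)
Torque = 35.02 N*m


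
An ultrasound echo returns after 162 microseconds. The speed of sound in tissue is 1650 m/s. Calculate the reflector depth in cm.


depth = c * t / 2
t = 162 us = 1.6200e-04 s
depth = 1650 * 1.6200e-04 / 2
depth = 0.13365 m = 13.365 cm


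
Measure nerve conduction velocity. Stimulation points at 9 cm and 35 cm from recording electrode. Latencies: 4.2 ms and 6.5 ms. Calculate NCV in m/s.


Distance = (35 - 9) / 100 = 0.26 m
dt = (6.5 - 4.2) / 1000 = 0.0023 s
NCV = dist / dt = 113 m/s


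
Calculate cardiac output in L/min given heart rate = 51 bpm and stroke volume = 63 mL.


CO = HR * SV
CO = 51 * 63 / 1000
CO = 3.213 L/min


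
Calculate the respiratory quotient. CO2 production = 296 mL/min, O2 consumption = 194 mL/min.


RQ = VCO2 / VO2
RQ = 296 / 194
RQ = 1.526


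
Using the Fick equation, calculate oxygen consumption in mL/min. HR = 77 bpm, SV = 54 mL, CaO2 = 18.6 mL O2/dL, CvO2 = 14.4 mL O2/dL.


CO = HR*SV = 77*54/1000 = 4.158 L/min
a-v O2 diff = 18.6 - 14.4 = 4.2 mL/dL
VO2 = CO * (CaO2-CvO2) * 10 dL/L
VO2 = 4.158 * 4.2 * 10
VO2 = 174.6 mL/min


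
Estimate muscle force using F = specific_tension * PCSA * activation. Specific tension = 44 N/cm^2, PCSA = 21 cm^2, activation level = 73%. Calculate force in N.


F = sigma * PCSA * activation
F = 44 * 21 * 0.73
F = 674.5 N


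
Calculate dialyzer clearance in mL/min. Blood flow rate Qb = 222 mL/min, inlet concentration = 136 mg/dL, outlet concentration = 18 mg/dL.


K = Qb * (Cb_in - Cb_out) / Cb_in
K = 222 * (136 - 18) / 136
K = 192.6 mL/min


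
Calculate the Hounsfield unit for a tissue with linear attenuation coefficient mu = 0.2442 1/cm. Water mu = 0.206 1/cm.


HU = ((mu_tissue - mu_water) / mu_water) * 1000
HU = ((0.2442 - 0.206) / 0.206) * 1000
HU = 185.4


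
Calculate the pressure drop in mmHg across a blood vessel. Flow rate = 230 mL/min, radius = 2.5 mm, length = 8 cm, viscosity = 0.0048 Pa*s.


dP = 8*mu*L*Q / (pi*r^4)
Q = 230 mL/min = 3.83333e-06 m^3/s
dP = 95.9594 Pa = 95.9594 / 133.322 mmHg = 0.7198 mmHg


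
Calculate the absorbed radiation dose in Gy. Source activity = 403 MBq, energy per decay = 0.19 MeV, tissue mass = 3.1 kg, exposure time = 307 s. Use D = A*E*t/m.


A = 403 MBq = 4.0300e+08 Bq
E = 0.19 MeV = 3.0438e-14 J
D = A*E*t/m = 4.0300e+08*3.0438e-14*307/3.1
D = 0.001215 Gy


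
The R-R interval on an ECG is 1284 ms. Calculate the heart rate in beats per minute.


HR = 60 / RR_interval(s)
RR = 1284 ms = 1.284 s
HR = 60 / 1.284 = 46.73 bpm


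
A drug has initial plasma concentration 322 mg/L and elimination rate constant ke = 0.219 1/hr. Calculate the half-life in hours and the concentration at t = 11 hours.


t_half = ln(2) / ke = 0.693147 / 0.219 = 3.165 hr
C(t) = C0 * exp(-ke*t) = 322 * exp(-0.219*11)
C(11) = 28.95 mg/L


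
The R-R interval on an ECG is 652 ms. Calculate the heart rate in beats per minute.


HR = 60 / RR_interval(s)
RR = 652 ms = 0.652 s
HR = 60 / 0.652 = 92.02 bpm


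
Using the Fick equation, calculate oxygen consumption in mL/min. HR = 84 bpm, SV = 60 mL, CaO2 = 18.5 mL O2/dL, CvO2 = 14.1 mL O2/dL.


CO = HR*SV = 84*60/1000 = 5.04 L/min
a-v O2 diff = 18.5 - 14.1 = 4.4 mL/dL
VO2 = CO * (CaO2-CvO2) * 10 dL/L
VO2 = 5.04 * 4.4 * 10
VO2 = 221.8 mL/min


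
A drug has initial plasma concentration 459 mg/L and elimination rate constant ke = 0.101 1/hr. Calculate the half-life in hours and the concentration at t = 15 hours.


t_half = ln(2) / ke = 0.693147 / 0.101 = 6.863 hr
C(t) = C0 * exp(-ke*t) = 459 * exp(-0.101*15)
C(15) = 100.9 mg/L


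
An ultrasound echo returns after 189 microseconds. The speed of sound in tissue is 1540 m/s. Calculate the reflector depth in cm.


depth = c * t / 2
t = 189 us = 1.8900e-04 s
depth = 1540 * 1.8900e-04 / 2
depth = 0.14553 m = 14.553 cm


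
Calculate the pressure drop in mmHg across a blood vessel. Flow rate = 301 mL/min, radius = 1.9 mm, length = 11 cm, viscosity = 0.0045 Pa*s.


dP = 8*mu*L*Q / (pi*r^4)
Q = 301 mL/min = 5.01667e-06 m^3/s
dP = 485.229 Pa = 485.229 / 133.322 mmHg = 3.64 mmHg


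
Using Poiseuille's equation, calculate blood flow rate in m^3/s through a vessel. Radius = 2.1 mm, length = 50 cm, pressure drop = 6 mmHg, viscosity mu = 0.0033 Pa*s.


Q = pi*r^4*dP / (8*mu*L)
r = 0.0021 m, L = 0.5 m
dP = 6 mmHg = 799.932 Pa
Q = 3.7026e-06 m^3/s


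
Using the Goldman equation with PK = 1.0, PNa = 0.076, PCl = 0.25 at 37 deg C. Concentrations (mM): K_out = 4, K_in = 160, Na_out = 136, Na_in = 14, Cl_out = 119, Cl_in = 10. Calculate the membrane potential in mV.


Vm = (RT/F)*ln((PK*Ko + PNa*Nao + PCl*Cli)/(PK*Ki + PNa*Nai + PCl*Clo))
Numer = 16.836, Denom = 190.814
Vm = -64.88 mV


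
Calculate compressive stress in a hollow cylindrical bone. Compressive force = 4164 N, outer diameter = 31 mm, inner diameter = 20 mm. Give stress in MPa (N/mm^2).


A = pi*(r_o^2 - r_i^2)
r_o = 15.5 mm, r_i = 10 mm
A = 440.608 mm^2
sigma = F/A = 4164 / 440.608
sigma = 9.451 MPa


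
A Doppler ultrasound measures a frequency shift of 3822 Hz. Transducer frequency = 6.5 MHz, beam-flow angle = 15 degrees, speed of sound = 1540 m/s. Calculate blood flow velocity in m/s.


v = fd * c / (2 * f0 * cos(theta))
v = 3822 * 1540 / (2 * 6.5000e+06 * cos(15))
v = 0.4687 m/s


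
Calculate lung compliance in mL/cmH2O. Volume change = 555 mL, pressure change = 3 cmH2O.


C = dV / dP
C = 555 / 3
C = 185 mL/cmH2O


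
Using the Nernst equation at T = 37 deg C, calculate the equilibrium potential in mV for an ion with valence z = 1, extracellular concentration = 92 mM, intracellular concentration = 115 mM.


E = (RT/(zF)) * ln(C_out/C_in)
T = 37 + 273.15 = 310.15 K
E = (8.314 * 310.15 / (1 * 96485)) * ln(92/115)
E = -5.964 mV


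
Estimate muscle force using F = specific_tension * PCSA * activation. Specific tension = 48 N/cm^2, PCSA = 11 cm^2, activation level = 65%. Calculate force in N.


F = sigma * PCSA * activation
F = 48 * 11 * 0.65
F = 343.2 N


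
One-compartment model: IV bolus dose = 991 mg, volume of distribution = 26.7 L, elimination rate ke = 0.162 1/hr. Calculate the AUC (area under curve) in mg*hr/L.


C0 = Dose/Vd = 991/26.7 = 37.1161 mg/L
AUC = C0/ke = 37.1161/0.162
AUC = 229.1 mg*hr/L


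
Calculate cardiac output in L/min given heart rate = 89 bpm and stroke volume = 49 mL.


CO = HR * SV
CO = 89 * 49 / 1000
CO = 4.361 L/min


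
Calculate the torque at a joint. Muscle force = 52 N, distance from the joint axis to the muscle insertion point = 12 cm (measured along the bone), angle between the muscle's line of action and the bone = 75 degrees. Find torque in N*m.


Torque = F * d * sin(theta)   (moment arm = d*sin(theta))
d = 12 cm = 0.12 m
Torque = 52 * 0.12 * sin(75)
Torque = 6.027 N*m


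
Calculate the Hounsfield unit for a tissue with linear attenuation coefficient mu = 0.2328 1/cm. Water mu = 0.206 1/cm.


HU = ((mu_tissue - mu_water) / mu_water) * 1000
HU = ((0.2328 - 0.206) / 0.206) * 1000
HU = 130.1


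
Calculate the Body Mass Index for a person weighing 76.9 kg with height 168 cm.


BMI = weight / height^2
height = 168 cm = 1.68 m
BMI = 76.9 / 1.68^2
BMI = 27.25 kg/m^2


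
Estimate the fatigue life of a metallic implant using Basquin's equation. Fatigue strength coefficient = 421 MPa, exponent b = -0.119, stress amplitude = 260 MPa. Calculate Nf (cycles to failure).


sigma_a = sigma_f' * (2Nf)^b
2Nf = (sigma_a/sigma_f')^(1/b)
2Nf = (260/421)^(1/-0.119)
2Nf = 57.398037
Nf = 28.7


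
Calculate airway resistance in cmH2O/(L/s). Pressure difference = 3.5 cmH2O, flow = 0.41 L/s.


R = dP / flow
R = 3.5 / 0.41
R = 8.537 cmH2O/(L/s)


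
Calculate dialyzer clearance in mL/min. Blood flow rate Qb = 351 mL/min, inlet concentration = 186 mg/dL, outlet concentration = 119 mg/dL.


K = Qb * (Cb_in - Cb_out) / Cb_in
K = 351 * (186 - 119) / 186
K = 126.4 mL/min


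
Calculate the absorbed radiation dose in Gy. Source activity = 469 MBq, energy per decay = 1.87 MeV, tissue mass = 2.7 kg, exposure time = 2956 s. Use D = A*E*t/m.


A = 469 MBq = 4.6900e+08 Bq
E = 1.87 MeV = 2.99574e-13 J
D = A*E*t/m = 4.6900e+08*2.99574e-13*2956/2.7
D = 0.1538 Gy


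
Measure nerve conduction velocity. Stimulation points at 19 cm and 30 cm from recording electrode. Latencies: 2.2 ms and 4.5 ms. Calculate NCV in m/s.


Distance = (30 - 19) / 100 = 0.11 m
dt = (4.5 - 2.2) / 1000 = 0.0023 s
NCV = dist / dt = 47.83 m/s


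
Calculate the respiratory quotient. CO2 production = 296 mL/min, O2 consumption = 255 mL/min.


RQ = VCO2 / VO2
RQ = 296 / 255
RQ = 1.161


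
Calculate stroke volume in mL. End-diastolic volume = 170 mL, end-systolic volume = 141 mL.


SV = EDV - ESV
SV = 170 - 141
SV = 29 mL


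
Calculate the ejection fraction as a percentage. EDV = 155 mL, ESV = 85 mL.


SV = EDV - ESV = 155 - 85 = 70 mL
EF = SV/EDV * 100 = 70/155 * 100
EF = 45.16%


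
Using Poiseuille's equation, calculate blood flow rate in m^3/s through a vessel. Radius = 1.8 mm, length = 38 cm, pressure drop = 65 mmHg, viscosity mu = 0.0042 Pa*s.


Q = pi*r^4*dP / (8*mu*L)
r = 0.0018 m, L = 0.38 m
dP = 65 mmHg = 8665.93 Pa
Q = 2.2384e-05 m^3/s


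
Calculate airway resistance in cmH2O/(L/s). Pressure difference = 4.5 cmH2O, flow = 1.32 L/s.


R = dP / flow
R = 4.5 / 1.32
R = 3.409 cmH2O/(L/s)


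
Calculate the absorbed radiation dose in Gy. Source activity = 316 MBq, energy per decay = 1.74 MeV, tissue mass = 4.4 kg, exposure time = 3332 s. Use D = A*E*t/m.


A = 316 MBq = 3.1600e+08 Bq
E = 1.74 MeV = 2.78748e-13 J
D = A*E*t/m = 3.1600e+08*2.78748e-13*3332/4.4
D = 0.0667 Gy


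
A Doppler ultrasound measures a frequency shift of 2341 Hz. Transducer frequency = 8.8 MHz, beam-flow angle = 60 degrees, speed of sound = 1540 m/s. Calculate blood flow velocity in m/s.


v = fd * c / (2 * f0 * cos(theta))
v = 2341 * 1540 / (2 * 8.8000e+06 * cos(60))
v = 0.4097 m/s


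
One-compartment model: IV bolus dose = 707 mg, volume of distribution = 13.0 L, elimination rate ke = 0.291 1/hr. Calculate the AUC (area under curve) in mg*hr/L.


C0 = Dose/Vd = 707/13.0 = 54.3846 mg/L
AUC = C0/ke = 54.3846/0.291
AUC = 186.9 mg*hr/L


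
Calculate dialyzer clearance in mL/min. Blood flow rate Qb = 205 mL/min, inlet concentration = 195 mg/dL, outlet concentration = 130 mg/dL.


K = Qb * (Cb_in - Cb_out) / Cb_in
K = 205 * (195 - 130) / 195
K = 68.33 mL/min


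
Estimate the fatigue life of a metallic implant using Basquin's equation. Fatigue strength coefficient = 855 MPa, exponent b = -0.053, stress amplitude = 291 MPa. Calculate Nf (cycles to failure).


sigma_a = sigma_f' * (2Nf)^b
2Nf = (sigma_a/sigma_f')^(1/b)
2Nf = (291/855)^(1/-0.053)
2Nf = 6.7852899e+08
Nf = 3.3926e+08


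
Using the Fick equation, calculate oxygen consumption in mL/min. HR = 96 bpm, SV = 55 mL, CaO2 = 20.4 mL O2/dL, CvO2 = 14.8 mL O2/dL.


CO = HR*SV = 96*55/1000 = 5.28 L/min
a-v O2 diff = 20.4 - 14.8 = 5.6 mL/dL
VO2 = CO * (CaO2-CvO2) * 10 dL/L
VO2 = 5.28 * 5.6 * 10
VO2 = 295.7 mL/min


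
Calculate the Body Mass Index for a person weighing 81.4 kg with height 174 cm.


BMI = weight / height^2
height = 174 cm = 1.74 m
BMI = 81.4 / 1.74^2
BMI = 26.89 kg/m^2


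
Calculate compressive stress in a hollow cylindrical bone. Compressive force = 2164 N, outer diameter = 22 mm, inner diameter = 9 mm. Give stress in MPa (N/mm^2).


A = pi*(r_o^2 - r_i^2)
r_o = 11 mm, r_i = 4.5 mm
A = 316.515 mm^2
sigma = F/A = 2164 / 316.515
sigma = 6.837 MPa


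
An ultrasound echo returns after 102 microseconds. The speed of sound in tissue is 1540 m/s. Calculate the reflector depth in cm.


depth = c * t / 2
t = 102 us = 1.0200e-04 s
depth = 1540 * 1.0200e-04 / 2
depth = 0.07854 m = 7.854 cm


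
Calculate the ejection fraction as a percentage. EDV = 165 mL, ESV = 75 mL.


SV = EDV - ESV = 165 - 75 = 90 mL
EF = SV/EDV * 100 = 90/165 * 100
EF = 54.55%


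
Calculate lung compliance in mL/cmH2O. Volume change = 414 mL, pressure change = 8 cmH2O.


C = dV / dP
C = 414 / 8
C = 51.75 mL/cmH2O


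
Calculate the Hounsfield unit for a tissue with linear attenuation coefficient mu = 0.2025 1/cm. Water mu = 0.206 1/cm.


HU = ((mu_tissue - mu_water) / mu_water) * 1000
HU = ((0.2025 - 0.206) / 0.206) * 1000
HU = -16.99


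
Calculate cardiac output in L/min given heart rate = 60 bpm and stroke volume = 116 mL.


CO = HR * SV
CO = 60 * 116 / 1000
CO = 6.96 L/min


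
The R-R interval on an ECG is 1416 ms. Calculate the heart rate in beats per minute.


HR = 60 / RR_interval(s)
RR = 1416 ms = 1.416 s
HR = 60 / 1.416 = 42.37 bpm


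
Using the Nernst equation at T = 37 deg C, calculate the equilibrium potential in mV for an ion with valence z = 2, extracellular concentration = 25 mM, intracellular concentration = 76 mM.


E = (RT/(zF)) * ln(C_out/C_in)
T = 37 + 273.15 = 310.15 K
E = (8.314 * 310.15 / (2 * 96485)) * ln(25/76)
E = -14.86 mV


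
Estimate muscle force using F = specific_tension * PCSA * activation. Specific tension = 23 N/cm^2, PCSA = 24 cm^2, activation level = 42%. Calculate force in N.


F = sigma * PCSA * activation
F = 23 * 24 * 0.42
F = 231.8 N


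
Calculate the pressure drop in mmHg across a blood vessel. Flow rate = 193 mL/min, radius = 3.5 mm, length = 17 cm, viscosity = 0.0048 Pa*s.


dP = 8*mu*L*Q / (pi*r^4)
Q = 193 mL/min = 3.21667e-06 m^3/s
dP = 44.5415 Pa = 44.5415 / 133.322 mmHg = 0.3341 mmHg


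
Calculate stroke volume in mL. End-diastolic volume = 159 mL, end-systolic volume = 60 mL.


SV = EDV - ESV
SV = 159 - 60
SV = 99 mL


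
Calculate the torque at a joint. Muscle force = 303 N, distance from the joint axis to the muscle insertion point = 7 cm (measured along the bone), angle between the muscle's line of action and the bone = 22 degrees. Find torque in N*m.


Torque = F * d * sin(theta)   (moment arm = d*sin(theta))
d = 7 cm = 0.07 m
Torque = 303 * 0.07 * sin(22)
Torque = 7.945 N*m


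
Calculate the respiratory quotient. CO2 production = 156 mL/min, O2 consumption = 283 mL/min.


RQ = VCO2 / VO2
RQ = 156 / 283
RQ = 0.5512


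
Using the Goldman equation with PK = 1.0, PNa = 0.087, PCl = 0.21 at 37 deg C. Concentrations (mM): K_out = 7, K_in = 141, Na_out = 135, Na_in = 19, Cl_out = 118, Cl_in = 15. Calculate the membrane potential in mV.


Vm = (RT/F)*ln((PK*Ko + PNa*Nao + PCl*Cli)/(PK*Ki + PNa*Nai + PCl*Clo))
Numer = 21.895, Denom = 167.433
Vm = -54.37 mV


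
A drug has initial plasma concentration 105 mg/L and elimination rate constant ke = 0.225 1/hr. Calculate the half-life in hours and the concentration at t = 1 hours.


t_half = ln(2) / ke = 0.693147 / 0.225 = 3.081 hr
C(t) = C0 * exp(-ke*t) = 105 * exp(-0.225*1)
C(1) = 83.84 mg/L


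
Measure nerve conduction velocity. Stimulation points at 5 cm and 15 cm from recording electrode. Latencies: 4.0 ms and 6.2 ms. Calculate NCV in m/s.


Distance = (15 - 5) / 100 = 0.1 m
dt = (6.2 - 4.0) / 1000 = 0.0022 s
NCV = dist / dt = 45.45 m/s


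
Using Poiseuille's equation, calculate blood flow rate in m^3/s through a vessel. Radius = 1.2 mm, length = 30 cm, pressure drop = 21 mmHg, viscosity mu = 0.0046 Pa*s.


Q = pi*r^4*dP / (8*mu*L)
r = 0.0012 m, L = 0.3 m
dP = 21 mmHg = 2799.762 Pa
Q = 1.6521e-06 m^3/s


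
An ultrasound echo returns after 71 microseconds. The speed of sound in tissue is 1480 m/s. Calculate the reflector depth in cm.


depth = c * t / 2
t = 71 us = 7.1000e-05 s
depth = 1480 * 7.1000e-05 / 2
depth = 0.05254 m = 5.254 cm


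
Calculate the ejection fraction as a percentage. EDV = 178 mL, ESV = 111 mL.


SV = EDV - ESV = 178 - 111 = 67 mL
EF = SV/EDV * 100 = 67/178 * 100
EF = 37.64%


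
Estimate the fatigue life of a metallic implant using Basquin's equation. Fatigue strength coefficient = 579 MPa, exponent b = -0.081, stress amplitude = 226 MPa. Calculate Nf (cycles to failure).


sigma_a = sigma_f' * (2Nf)^b
2Nf = (sigma_a/sigma_f')^(1/b)
2Nf = (226/579)^(1/-0.081)
2Nf = 110681.65
Nf = 5.534e+04


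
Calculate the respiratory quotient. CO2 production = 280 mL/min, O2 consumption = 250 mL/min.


RQ = VCO2 / VO2
RQ = 280 / 250
RQ = 1.12


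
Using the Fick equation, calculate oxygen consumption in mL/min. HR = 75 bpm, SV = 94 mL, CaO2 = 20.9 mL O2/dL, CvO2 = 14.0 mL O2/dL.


CO = HR*SV = 75*94/1000 = 7.05 L/min
a-v O2 diff = 20.9 - 14.0 = 6.9 mL/dL
VO2 = CO * (CaO2-CvO2) * 10 dL/L
VO2 = 7.05 * 6.9 * 10
VO2 = 486.4 mL/min


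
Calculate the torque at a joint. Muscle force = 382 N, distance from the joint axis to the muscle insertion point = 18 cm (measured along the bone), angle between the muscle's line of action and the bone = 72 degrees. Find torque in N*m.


Torque = F * d * sin(theta)   (moment arm = d*sin(theta))
d = 18 cm = 0.18 m
Torque = 382 * 0.18 * sin(72)
Torque = 65.39 N*m
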